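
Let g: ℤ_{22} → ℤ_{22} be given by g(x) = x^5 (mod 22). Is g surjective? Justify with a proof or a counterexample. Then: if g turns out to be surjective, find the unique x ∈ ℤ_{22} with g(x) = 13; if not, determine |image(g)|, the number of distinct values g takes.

6

g(1) = 1^5 = 1.
g(3): Repeated squaring mod 22: 3^1 ≡ 3, 3^2 ≡ 3² = 9, 3^4 ≡ 9² = 81 ≡ 15. Since 5 = 4 + 1, 3^5 ≡ 15·3: 15·3 = 45 ≡ 1. So 3^5 ≡ 1 (mod 22).
So g(1) = g(3) = 1 while 1 ≠ 3, therefore g is not injective.
A non-injective map from the 22-element set ℤ_{22} to itself takes at most 21 distinct values, so it cannot be surjective. Therefore g is not surjective.
Since g is not surjective, we determine |image(g)|. Computing x^5 mod 22 for each x (by repeated squaring, reducing mod 22 at every step), the values g(0), g(1), …, g(21) are: 0, 1, 10, 1, 12, 1, 10, 21, 10, 1, 10, 11, 12, 21, 12, 1, 12, 21, 10, 21, 12, 21.
The distinct values are {0, 1, 10, 11, 12, 21}; there are 6 of them.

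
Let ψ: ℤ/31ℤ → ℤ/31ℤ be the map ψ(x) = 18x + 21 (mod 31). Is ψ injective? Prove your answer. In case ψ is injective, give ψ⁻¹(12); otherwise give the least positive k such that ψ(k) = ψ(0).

By definition, ψ is injective when ψ(s) = ψ(t) forces s = t.
If ψ(s) = ψ(t), then 18s ≡ 18t (mod 31). Because gcd(18, 31) = 1, we may cancel 18 to get s ≡ t (mod 31).
Hence ψ is injective.
We now compute 18⁻¹ mod 31 explicitly. Euclid's algorithm: 31 = 1·18 + 13, 18 = 1·13 + 5, 13 = 2·5 + 3, 5 = 1·3 + 2, 3 = 1·2 + 1; back-substituting gives 1 = 19·18 − 11·31, so 18⁻¹ ≡ 19 (mod 31).
Since ψ is injective, we compute ψ⁻¹(12): solve 18x + 21 ≡ 12 (mod 31), i.e. 18x ≡ 22 (mod 31).
Multiplying by 18⁻¹ = 19 gives x ≡ 19·22 = 418 = 13·31 + 15 ≡ 15 (mod 31).
Check: ψ(15) = 18·15 + 21 = 291 = 9·31 + 12 ≡ 12 (mod 31).

15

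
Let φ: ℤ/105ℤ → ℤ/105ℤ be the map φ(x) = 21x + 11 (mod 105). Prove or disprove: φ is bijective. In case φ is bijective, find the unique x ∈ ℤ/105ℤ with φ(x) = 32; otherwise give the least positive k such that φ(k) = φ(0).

Recall that φ is injective if φ(x_1) = φ(x_2) implies x_1 = x_2.
We have gcd(21, 105) = 21 > 1. Taking x_1 = 0 and x_2 = 5: φ(0) = 11 and φ(5) = 21·5 + 11 = 116 ≡ 11 (mod 105).
So φ(0) = φ(5) while 0 ≠ 5, thus φ is not injective, hence not bijective.
Since φ is not bijective, we find the least positive k with φ(k) = φ(0): this means 21k ≡ 0 (mod 105), i.e. 105 ∣ 21k. Since gcd(21, 105) = 21, dividing through by 21 this holds exactly when 5 ∣ k.
The smallest positive such k is 5.

5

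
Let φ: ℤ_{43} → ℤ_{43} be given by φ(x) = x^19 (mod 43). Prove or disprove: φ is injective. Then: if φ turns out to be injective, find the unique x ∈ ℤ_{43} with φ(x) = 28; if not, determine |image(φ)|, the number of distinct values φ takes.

18

Since 43 is prime, the nonzero elements of ℤ_{43} form a cyclic group of order 42.
As gcd(19, 42) = 1, raising to the 19th power is a bijection on this group: if x_1^19 ≡ x_2^19 then (x_1x_2^{−1})^19 = 1, and the only element of order dividing gcd(19, 42) = 1 is 1, so x_1 = x_2.
With φ(0) = 0 this makes φ injective on all of ℤ_{43}, hence bijective (finite equal-size domain and codomain). In particular φ is injective.
Since φ is injective, we find the preimage of 28. The inverse of x ↦ x^19 on (ℤ_{43})^× is x ↦ x^31, because 19·31 = 589 = 14·42 + 1 ≡ 1 (mod 42) and x^{42} = 1 for x ≠ 0 (Fermat). So φ⁻¹(28) = 28^31 mod 43.
Repeated squaring mod 43: 28^1 ≡ 28, 28^2 ≡ 28² = 784 ≡ 10, 28^4 ≡ 10² = 100 ≡ 14, 28^8 ≡ 14² = 196 ≡ 24, 28^16 ≡ 24² = 576 ≡ 17. Since 31 = 16 + 8 + 4 + 2 + 1, 28^31 ≡ 17·24·14·10·28: 17·24 = 408 ≡ 21, then 21·14 = 294 ≡ 36, then 36·10 = 360 ≡ 16, then 16·28 = 448 ≡ 18. So 28^31 ≡ 18 (mod 43).
Hence φ⁻¹(28) = 18.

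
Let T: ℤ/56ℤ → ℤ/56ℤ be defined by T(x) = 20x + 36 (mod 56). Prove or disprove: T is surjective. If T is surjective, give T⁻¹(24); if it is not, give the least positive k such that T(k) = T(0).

Recall: surjectivity means every element of the codomain has a preimage under T.
Since gcd(20, 56) = 4, we have 20x ≡ 0 (mod 4) for all x, so T(x) ≡ 0 (mod 4).
But 1 ≢ 0 (mod 4), so 1 ∈ ℤ/56ℤ has no preimage. Hence T is not surjective.
Since T is not surjective, we find the least positive k with T(k) = T(0): this means 20k ≡ 0 (mod 56), i.e. 56 ∣ 20k. Since gcd(20, 56) = 4, dividing through by 4 this holds exactly when 14 ∣ 5k, and as gcd(5, 14) = 1, exactly when 14 ∣ k.
The smallest positive such k is 14.

14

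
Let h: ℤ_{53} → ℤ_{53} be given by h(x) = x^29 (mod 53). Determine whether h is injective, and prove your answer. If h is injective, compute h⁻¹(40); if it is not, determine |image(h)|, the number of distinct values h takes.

9

Since 53 is prime, the nonzero elements of ℤ_{53} form a cyclic group of order 52.
As gcd(29, 52) = 1, raising to the 29th power is a bijection on this group: if x_1^29 ≡ x_2^29 then (x_1x_2^{−1})^29 = 1, and the only element of order dividing gcd(29, 52) = 1 is 1, so x_1 = x_2.
With h(0) = 0 this makes h injective on all of ℤ_{53}, hence bijective (finite equal-size domain and codomain). In particular h is injective.
Since h is injective, we find the preimage of 40. The inverse of x ↦ x^29 on (ℤ_{53})^× is x ↦ x^9, because 29·9 = 261 = 5·52 + 1 ≡ 1 (mod 52) and x^{52} = 1 for x ≠ 0 (Fermat). So h⁻¹(40) = 40^9 mod 53.
Repeated squaring mod 53: 40^1 ≡ 40, 40^2 ≡ 40² = 1600 ≡ 10, 40^4 ≡ 10² = 100 ≡ 47, 40^8 ≡ 47² = 2209 ≡ 36. Since 9 = 8 + 1, 40^9 ≡ 36·40: 36·40 = 1440 ≡ 9. So 40^9 ≡ 9 (mod 53).
Hence h⁻¹(40) = 9.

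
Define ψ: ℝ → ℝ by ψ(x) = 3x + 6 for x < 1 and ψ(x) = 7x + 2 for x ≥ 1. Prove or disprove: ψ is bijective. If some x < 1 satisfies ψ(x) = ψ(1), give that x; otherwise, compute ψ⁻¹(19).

Both pieces are strictly increasing (slopes 3 and 7), so each is injective on its own interval.
The left piece maps (−∞, 1) onto (−∞, 9); the right piece maps [1, ∞) onto [9, ∞).
Since 9 = 9, the images partition ℝ: ψ is injective and surjective, hence bijective.
Because the two images are disjoint, no x < 1 has ψ(x) = ψ(1), so we compute ψ⁻¹(19): 19 lies in [9, ∞), so solve 7x + 2 = 19: x = (19 − 2)/7 = 17/7.

17/7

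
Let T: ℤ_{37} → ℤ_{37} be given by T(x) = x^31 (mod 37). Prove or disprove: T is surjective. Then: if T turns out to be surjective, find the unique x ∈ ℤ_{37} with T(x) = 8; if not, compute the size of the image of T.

29

Since 37 is prime, the nonzero elements of ℤ_{37} form a cyclic group of order 36.
As gcd(31, 36) = 1, raising to the 31st power is a bijection on this group: if u^31 ≡ v^31 then (uv^{−1})^31 = 1, and the only element of order dividing gcd(31, 36) = 1 is 1, so u = v.
With T(0) = 0 this makes T injective on all of ℤ_{37}, hence bijective (finite equal-size domain and codomain). In particular T is surjective.
Since T is surjective, we find the preimage of 8. The inverse of x ↦ x^31 on (ℤ_{37})^× is x ↦ x^7, because 31·7 = 217 = 6·36 + 1 ≡ 1 (mod 36) and x^{36} = 1 for x ≠ 0 (Fermat). So T⁻¹(8) = 8^7 mod 37.
Repeated squaring mod 37: 8^1 ≡ 8, 8^2 ≡ 8² = 64 ≡ 27, 8^4 ≡ 27² = 729 ≡ 26. Since 7 = 4 + 2 + 1, 8^7 ≡ 26·27·8: 26·27 = 702 ≡ 36, then 36·8 = 288 ≡ 29. So 8^7 ≡ 29 (mod 37).
Hence T⁻¹(8) = 29.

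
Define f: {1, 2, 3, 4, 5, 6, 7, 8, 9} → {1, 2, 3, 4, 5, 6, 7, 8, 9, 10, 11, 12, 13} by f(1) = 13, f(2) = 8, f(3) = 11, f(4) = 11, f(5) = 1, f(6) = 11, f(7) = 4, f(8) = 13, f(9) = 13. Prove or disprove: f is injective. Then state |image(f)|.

5

f(3) = 11 = f(4) with 3 ≠ 4, so f is not injective.
The image of f is {1, 4, 8, 11, 13}, which has 5 elements.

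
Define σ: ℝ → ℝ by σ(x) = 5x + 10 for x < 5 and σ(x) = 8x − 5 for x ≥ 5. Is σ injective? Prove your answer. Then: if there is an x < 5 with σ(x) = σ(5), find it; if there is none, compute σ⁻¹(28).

18/5

Both pieces are strictly increasing (slopes 5 and 8), so each is injective on its own interval.
The left piece maps (−∞, 5) onto (−∞, 35); the right piece maps [5, ∞) onto [35, ∞).
These images are disjoint, so no value is attained by both pieces. Hence σ is injective.
Because the two images are disjoint, no x < 5 has σ(x) = σ(5), so we compute σ⁻¹(28): 28 lies in (−∞, 35), so solve 5x + 10 = 28: x = (28 − 10)/5 = 18/5.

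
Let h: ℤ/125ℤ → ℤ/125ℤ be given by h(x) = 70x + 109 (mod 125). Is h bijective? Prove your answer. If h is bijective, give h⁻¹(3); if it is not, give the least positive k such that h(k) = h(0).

25

By definition, h is injective if h(a) = h(b) implies a = b.
We have gcd(70, 125) = 5 > 1. Taking a = 0 and b = 25: h(0) = 109 and h(25) = 70·25 + 109 = 1859 ≡ 109 (mod 125).
So h(0) = h(25) while 0 ≠ 25, hence h is not injective, hence not bijective.
Since h is not bijective, we find the least positive k with h(k) = h(0): this means 70k ≡ 0 (mod 125), i.e. 125 ∣ 70k. Since gcd(70, 125) = 5, dividing through by 5 this holds exactly when 25 ∣ 14k, and as gcd(14, 25) = 1, exactly when 25 ∣ k.
The smallest positive such k is 25.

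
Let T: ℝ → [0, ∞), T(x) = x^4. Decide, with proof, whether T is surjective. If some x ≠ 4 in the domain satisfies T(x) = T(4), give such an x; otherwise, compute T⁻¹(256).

For any y ∈ [0, ∞), x = y^{1/4} ∈ ℝ satisfies x^4 = y, so T is surjective.
For the follow-up, such an x exists: taking x = −4 ∈ ℝ gives T(−4) = 256 = T(4) with −4 ≠ 4.

-4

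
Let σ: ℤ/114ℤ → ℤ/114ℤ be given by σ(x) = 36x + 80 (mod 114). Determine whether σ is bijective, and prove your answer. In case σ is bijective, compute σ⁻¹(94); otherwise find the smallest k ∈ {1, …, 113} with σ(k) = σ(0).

We have gcd(36, 114) = 6 > 1. Taking u = 0 and v = 19: σ(0) = 80 and σ(19) = 36·19 + 80 = 764 ≡ 80 (mod 114).
So σ(0) = σ(19) while 0 ≠ 19, so σ is not injective, hence not bijective.
Since σ is not bijective, we find the least positive k with σ(k) = σ(0): this means 36k ≡ 0 (mod 114), i.e. 114 ∣ 36k. Since gcd(36, 114) = 6, dividing through by 6 this holds exactly when 19 ∣ 6k, and as gcd(6, 19) = 1, exactly when 19 ∣ k.
The smallest positive such k is 19.

19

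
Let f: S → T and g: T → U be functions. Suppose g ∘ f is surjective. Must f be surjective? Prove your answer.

not surjective

No. Take S = {1, 2, 3}, T = {1, 2, 3, 4}, U = {1}, f(a) = 1 for every a ∈ S, and g(b) = 1 for every b ∈ T.
Then g ∘ f is surjective onto {1}, but 4 ∈ T has no preimage under f, so f is not surjective.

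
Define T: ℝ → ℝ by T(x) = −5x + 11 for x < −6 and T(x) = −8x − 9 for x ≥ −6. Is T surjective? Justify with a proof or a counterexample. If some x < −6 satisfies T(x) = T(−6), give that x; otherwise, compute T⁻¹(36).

-45/8

Both pieces are strictly decreasing (slopes −5 and −8), so each is injective on its own interval.
The left piece maps (−∞, −6) onto (41, ∞); the right piece maps [−6, ∞) onto (−∞, 39].
The union (41, ∞) ∪ (−∞, 39] omits the interval between 41 and 39; in particular 41 has no preimage. So T is not surjective.
Because the two images are disjoint, no x < −6 has T(x) = T(−6), so we compute T⁻¹(36): 36 lies in (−∞, 39], so solve −8x − 9 = 36: x = (36 + 9)/(−8) = −45/8.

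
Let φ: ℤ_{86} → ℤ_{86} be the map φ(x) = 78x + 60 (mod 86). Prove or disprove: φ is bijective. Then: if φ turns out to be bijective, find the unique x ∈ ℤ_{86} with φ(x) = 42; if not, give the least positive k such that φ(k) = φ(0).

Recall: injectivity means: for all a, b in the domain, φ(a) = φ(b) implies a = b.
We have gcd(78, 86) = 2 > 1. Taking a = 0 and b = 43: φ(0) = 60 and φ(43) = 78·43 + 60 = 3414 ≡ 60 (mod 86).
So φ(0) = φ(43) while 0 ≠ 43, hence φ is not injective, hence not bijective.
Since φ is not bijective, we find the least positive k with φ(k) = φ(0): this means 78k ≡ 0 (mod 86), i.e. 86 ∣ 78k. Since gcd(78, 86) = 2, dividing through by 2 this holds exactly when 43 ∣ 39k, and as gcd(39, 43) = 1, exactly when 43 ∣ k.
The smallest positive such k is 43.

43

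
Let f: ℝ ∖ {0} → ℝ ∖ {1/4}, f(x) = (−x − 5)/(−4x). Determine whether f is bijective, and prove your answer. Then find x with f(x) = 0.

Suppose f(u) = f(v). Cross-multiplying: (−u − 5)(−4v) = (−v − 5)(−4u).
Expanding both sides and cancelling the symmetric terms leaves −20·(u − v) = 0. Since −20 ≠ 0, u = v. Thus f is injective.
For any y ≠ 1/4, solving y(−4x) = −x − 5 for x gives a well-defined x ≠ 0. So f is surjective.
Therefore f is bijective.
Solving f(x) = 0: cross-multiplying gives −x − 5 = 0(−4x), which rearranges to −1x = 5, so x = −5.

-5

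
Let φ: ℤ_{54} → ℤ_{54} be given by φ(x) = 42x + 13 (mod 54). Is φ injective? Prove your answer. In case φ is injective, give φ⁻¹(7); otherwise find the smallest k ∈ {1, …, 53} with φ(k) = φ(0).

Recall that injectivity means: for all s, t in the domain, φ(s) = φ(t) implies s = t.
We have gcd(42, 54) = 6 > 1. Taking s = 0 and t = 9: φ(0) = 13 and φ(9) = 42·9 + 13 = 391 ≡ 13 (mod 54).
So φ(0) = φ(9) while 0 ≠ 9, hence φ is not injective.
Since φ is not injective, we find the least positive k with φ(k) = φ(0): this means 42k ≡ 0 (mod 54), i.e. 54 ∣ 42k. Since gcd(42, 54) = 6, dividing through by 6 this holds exactly when 9 ∣ 7k, and as gcd(7, 9) = 1, exactly when 9 ∣ k.
The smallest positive such k is 9.

9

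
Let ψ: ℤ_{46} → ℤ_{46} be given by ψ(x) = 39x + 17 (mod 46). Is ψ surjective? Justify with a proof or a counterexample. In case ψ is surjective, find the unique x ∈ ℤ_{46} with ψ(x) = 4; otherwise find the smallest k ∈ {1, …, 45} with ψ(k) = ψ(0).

Since gcd(39, 46) = 1, 39 is invertible modulo 46. Euclid's algorithm: 46 = 1·39 + 7, 39 = 5·7 + 4, 7 = 1·4 + 3, 4 = 1·3 + 1; back-substituting gives 1 = 13·39 − 11·46, so 39⁻¹ ≡ 13 (mod 46).
For any y ∈ ℤ_{46}, x = 13(y − 17) mod 46 satisfies ψ(x) = 39·13(y − 17) + 17 ≡ y (since 39·13 ≡ 1 mod 46). So every y has a preimage.
So ψ is surjective.
Since ψ is surjective, we compute ψ⁻¹(4): solve 39x + 17 ≡ 4 (mod 46), i.e. 39x ≡ 33 (mod 46).
Multiplying by 39⁻¹ = 13 gives x ≡ 13·33 = 429 = 9·46 + 15 ≡ 15 (mod 46).
Check: ψ(15) = 39·15 + 17 = 602 = 13·46 + 4 ≡ 4 (mod 46).

15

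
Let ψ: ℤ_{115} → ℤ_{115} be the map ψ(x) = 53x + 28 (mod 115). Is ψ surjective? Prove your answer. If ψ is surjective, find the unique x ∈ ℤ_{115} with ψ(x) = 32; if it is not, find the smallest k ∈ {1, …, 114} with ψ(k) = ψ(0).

By definition, surjectivity means every element of the codomain has a preimage under ψ.
Since gcd(53, 115) = 1, 53 is invertible modulo 115. Euclid's algorithm: 115 = 2·53 + 9, 53 = 5·9 + 8, 9 = 1·8 + 1; back-substituting gives 1 = 102·53 − 47·115, so 53⁻¹ ≡ 102 (mod 115).
Then y ↦ 102(y − 28) is a two-sided inverse to ψ, so every y ∈ ℤ_{115} has a preimage.
So ψ is surjective.
Since ψ is surjective, we compute ψ⁻¹(32): solve 53x + 28 ≡ 32 (mod 115), i.e. 53x ≡ 4 (mod 115).
Multiplying by 53⁻¹ = 102 gives x ≡ 102·4 = 408 = 3·115 + 63 ≡ 63 (mod 115).
Check: ψ(63) = 53·63 + 28 = 3367 = 29·115 + 32 ≡ 32 (mod 115).

63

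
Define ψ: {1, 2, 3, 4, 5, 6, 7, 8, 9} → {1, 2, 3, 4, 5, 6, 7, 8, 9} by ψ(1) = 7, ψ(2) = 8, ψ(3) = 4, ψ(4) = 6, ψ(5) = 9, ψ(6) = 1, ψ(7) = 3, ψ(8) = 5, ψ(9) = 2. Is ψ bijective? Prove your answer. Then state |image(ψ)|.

9

The values 7, 8, 4, 6, 9, 1, 3, 5, 2 are a permutation of {1, 2, 3, 4, 5, 6, 7, 8, 9}: each element appears exactly once.
So ψ is injective and surjective, hence bijective.
The image of ψ is {1, 2, 3, 4, 5, 6, 7, 8, 9}, which has 9 elements.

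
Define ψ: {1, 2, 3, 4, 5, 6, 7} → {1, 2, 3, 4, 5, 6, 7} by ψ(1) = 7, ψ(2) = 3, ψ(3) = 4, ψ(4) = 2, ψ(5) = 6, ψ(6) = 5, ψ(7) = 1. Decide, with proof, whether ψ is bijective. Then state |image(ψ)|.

7

The values 7, 3, 4, 2, 6, 5, 1 are a permutation of {1, 2, 3, 4, 5, 6, 7}: each element appears exactly once.
So ψ is injective and surjective, hence bijective.
The image of ψ is {1, 2, 3, 4, 5, 6, 7}, which has 7 elements.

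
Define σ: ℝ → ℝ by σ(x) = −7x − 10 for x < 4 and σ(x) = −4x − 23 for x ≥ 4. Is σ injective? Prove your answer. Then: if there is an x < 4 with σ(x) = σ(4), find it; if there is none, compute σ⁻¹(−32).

22/7

Both pieces are strictly decreasing (slopes −7 and −4), so each is injective on its own interval.
The left piece maps (−∞, 4) onto (−38, ∞); the right piece maps [4, ∞) onto (−∞, −39].
These images are disjoint, so no value is attained by both pieces. Hence σ is injective.
Because the two images are disjoint, no x < 4 has σ(x) = σ(4), so we compute σ⁻¹(−32): −32 lies in (−38, ∞), so solve −7x − 10 = −32: x = (−32 + 10)/(−7) = 22/7.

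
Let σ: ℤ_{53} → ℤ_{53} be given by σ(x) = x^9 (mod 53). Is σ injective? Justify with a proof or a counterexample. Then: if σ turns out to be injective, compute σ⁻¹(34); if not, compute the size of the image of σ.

22

Since 53 is prime, the nonzero elements of ℤ_{53} form a cyclic group of order 52.
As gcd(9, 52) = 1, raising to the 9th power is a bijection on this group: if x_1^9 ≡ x_2^9 then (x_1x_2^{−1})^9 = 1, and the only element of order dividing gcd(9, 52) = 1 is 1, so x_1 = x_2.
With σ(0) = 0 this makes σ injective on all of ℤ_{53}, hence bijective (finite equal-size domain and codomain). In particular σ is injective.
Since σ is injective, we find the preimage of 34. The inverse of x ↦ x^9 on (ℤ_{53})^× is x ↦ x^29, because 9·29 = 261 = 5·52 + 1 ≡ 1 (mod 52) and x^{52} = 1 for x ≠ 0 (Fermat). So σ⁻¹(34) = 34^29 mod 53.
Repeated squaring mod 53: 34^1 ≡ 34, 34^2 ≡ 34² = 1156 ≡ 43, 34^4 ≡ 43² = 1849 ≡ 47, 34^8 ≡ 47² = 2209 ≡ 36, 34^16 ≡ 36² = 1296 ≡ 24. Since 29 = 16 + 8 + 4 + 1, 34^29 ≡ 24·36·47·34: 24·36 = 864 ≡ 16, then 16·47 = 752 ≡ 10, then 10·34 = 340 ≡ 22. So 34^29 ≡ 22 (mod 53).
Hence σ⁻¹(34) = 22.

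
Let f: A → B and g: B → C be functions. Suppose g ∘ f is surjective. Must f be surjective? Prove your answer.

No. Take A = {0, 1}, B = {0, 1, 2}, C = {0}, f(a) = 0 for every a ∈ A, and g(b) = 0 for every b ∈ B.
Then g ∘ f is surjective onto {0}, but 2 ∈ B has no preimage under f, so f is not surjective.

not surjective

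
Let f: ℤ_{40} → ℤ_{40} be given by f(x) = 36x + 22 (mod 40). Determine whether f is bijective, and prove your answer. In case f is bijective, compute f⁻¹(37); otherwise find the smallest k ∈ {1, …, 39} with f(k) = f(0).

10

We have gcd(36, 40) = 4 > 1. Taking a = 0 and b = 10: f(0) = 22 and f(10) = 36·10 + 22 = 382 ≡ 22 (mod 40).
So f(0) = f(10) while 0 ≠ 10, so f is not injective, hence not bijective.
Since f is not bijective, we find the least positive k with f(k) = f(0): this means 36k ≡ 0 (mod 40), i.e. 40 ∣ 36k. Since gcd(36, 40) = 4, dividing through by 4 this holds exactly when 10 ∣ 9k, and as gcd(9, 10) = 1, exactly when 10 ∣ k.
The smallest positive such k is 10.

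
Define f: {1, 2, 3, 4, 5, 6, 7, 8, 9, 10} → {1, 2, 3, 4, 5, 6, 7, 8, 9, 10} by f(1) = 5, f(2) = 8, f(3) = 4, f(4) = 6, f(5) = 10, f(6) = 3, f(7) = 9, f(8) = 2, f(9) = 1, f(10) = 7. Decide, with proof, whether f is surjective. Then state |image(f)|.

10

Every element of the codomain has a preimage: 1 = f(9), 2 = f(8), 3 = f(6), 4 = f(3), 5 = f(1), 6 = f(4), 7 = f(10), 8 = f(2), 9 = f(7), 10 = f(5).
Thus f is surjective.
The image of f is {1, 2, 3, 4, 5, 6, 7, 8, 9, 10}, which has 10 elements.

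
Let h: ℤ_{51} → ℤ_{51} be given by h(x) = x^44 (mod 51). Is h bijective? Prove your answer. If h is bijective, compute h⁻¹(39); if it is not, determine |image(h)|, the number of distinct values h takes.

h(1) = 1^44 = 1.
h(4): Repeated squaring mod 51: 4^1 ≡ 4, 4^2 ≡ 4² = 16, 4^4 ≡ 16² = 256 ≡ 1, 4^8 ≡ 1² = 1, 4^16 ≡ 1² = 1, 4^32 ≡ 1² = 1. Since 44 = 32 + 8 + 4, 4^44 ≡ 1·1·1: 1·1 = 1, then 1·1 = 1. So 4^44 ≡ 1 (mod 51).
So h(1) = h(4) = 1 while 1 ≠ 4, therefore h is not injective, hence not bijective.
Since h is not bijective, we determine |image(h)|. Computing x^44 mod 51 for each x (by repeated squaring, reducing mod 51 at every step), the values h(0), h(1), …, h(50) are: 0, 1, 16, 21, 1, 4, 30, 13, 16, 33, 13, 13, 21, 1, 4, 33, 1, 34, 18, 16, 4, 18, 4, 13, 30, 16, 16, 30, 13, 4, 18, 4, 16, 18, 34, 1, 33, 4, 1, 21, 13, 13, 33, 16, 13, 30, 4, 1, 21, 16, 1.
The distinct values are {0, 1, 4, 13, 16, 18, 21, 30, 33, 34}; there are 10 of them.

10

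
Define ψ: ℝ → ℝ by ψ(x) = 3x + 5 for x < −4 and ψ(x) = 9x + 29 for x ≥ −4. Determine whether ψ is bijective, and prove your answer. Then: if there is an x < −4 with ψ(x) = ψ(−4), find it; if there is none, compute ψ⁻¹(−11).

-16/3

Both pieces are strictly increasing (slopes 3 and 9), so each is injective on its own interval.
The left piece maps (−∞, −4) onto (−∞, −7); the right piece maps [−4, ∞) onto [−7, ∞).
Since −7 = −7, the images partition ℝ: ψ is injective and surjective, hence bijective.
Because the two images are disjoint, no x < −4 has ψ(x) = ψ(−4), so we compute ψ⁻¹(−11): −11 lies in (−∞, −7), so solve 3x + 5 = −11: x = (−11 − 5)/3 = −16/3.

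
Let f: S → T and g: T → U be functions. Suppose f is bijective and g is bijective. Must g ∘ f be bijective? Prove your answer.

bijective

Injectivity: if g(f(s)) = g(f(t)) then f(s) = f(t) (g injective) so s = t (f injective).
Surjectivity: for c ∈ U pick b with g(b) = c, then a with f(a) = b; then (g ∘ f)(a) = c.
Therefore g ∘ f is bijective.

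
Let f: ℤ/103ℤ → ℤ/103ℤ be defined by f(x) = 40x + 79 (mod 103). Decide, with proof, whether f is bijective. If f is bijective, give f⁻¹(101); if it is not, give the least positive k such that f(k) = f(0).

If f(u) = f(v), then 40u ≡ 40v (mod 103). Because gcd(40, 103) = 1, we may cancel 40 to get u ≡ v (mod 103).
We now compute 40⁻¹ mod 103 explicitly. Euclid's algorithm: 103 = 2·40 + 23, 40 = 1·23 + 17, 23 = 1·17 + 6, 17 = 2·6 + 5, 6 = 1·5 + 1; back-substituting gives 1 = 85·40 − 33·103, so 40⁻¹ ≡ 85 (mod 103).
For any y ∈ ℤ/103ℤ, x = 85(y − 79) mod 103 satisfies f(x) = 40·85(y − 79) + 79 ≡ y (since 40·85 ≡ 1 mod 103). So every y has a preimage.
So f is bijective.
Since f is bijective, we compute f⁻¹(101): solve 40x + 79 ≡ 101 (mod 103), i.e. 40x ≡ 22 (mod 103).
Multiplying by 40⁻¹ = 85 gives x ≡ 85·22 = 1870 = 18·103 + 16 ≡ 16 (mod 103).
Check: f(16) = 40·16 + 79 = 719 = 6·103 + 101 ≡ 101 (mod 103).

16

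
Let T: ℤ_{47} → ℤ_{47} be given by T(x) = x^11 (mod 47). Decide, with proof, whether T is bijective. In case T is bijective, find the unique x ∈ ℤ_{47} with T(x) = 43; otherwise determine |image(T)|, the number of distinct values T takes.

44

Since 47 is prime, the nonzero elements of ℤ_{47} form a cyclic group of order 46.
As gcd(11, 46) = 1, raising to the 11th power is a bijection on this group: if s^11 ≡ t^11 then (st^{−1})^11 = 1, and the only element of order dividing gcd(11, 46) = 1 is 1, so s = t.
With T(0) = 0 this makes T injective on all of ℤ_{47}, hence bijective (finite equal-size domain and codomain). In particular T is bijective.
Since T is bijective, we find the preimage of 43. The inverse of x ↦ x^11 on (ℤ_{47})^× is x ↦ x^21, because 11·21 = 231 = 5·46 + 1 ≡ 1 (mod 46) and x^{46} = 1 for x ≠ 0 (Fermat). So T⁻¹(43) = 43^21 mod 47.
Repeated squaring mod 47: 43^1 ≡ 43, 43^2 ≡ 43² = 1849 ≡ 16, 43^4 ≡ 16² = 256 ≡ 21, 43^8 ≡ 21² = 441 ≡ 18, 43^16 ≡ 18² = 324 ≡ 42. Since 21 = 16 + 4 + 1, 43^21 ≡ 42·21·43: 42·21 = 882 ≡ 36, then 36·43 = 1548 ≡ 44. So 43^21 ≡ 44 (mod 47).
Hence T⁻¹(43) = 44.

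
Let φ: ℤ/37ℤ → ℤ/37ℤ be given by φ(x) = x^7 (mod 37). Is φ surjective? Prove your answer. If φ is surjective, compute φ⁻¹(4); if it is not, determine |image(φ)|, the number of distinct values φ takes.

Since 37 is prime, the nonzero elements of ℤ/37ℤ form a cyclic group of order 36.
As gcd(7, 36) = 1, raising to the 7th power is a bijection on this group: if a^7 ≡ b^7 then (ab^{−1})^7 = 1, and the only element of order dividing gcd(7, 36) = 1 is 1, so a = b.
With φ(0) = 0 this makes φ injective on all of ℤ/37ℤ, hence bijective (finite equal-size domain and codomain). In particular φ is surjective.
Since φ is surjective, we find the preimage of 4. The inverse of x ↦ x^7 on (ℤ/37ℤ)^× is x ↦ x^31, because 7·31 = 217 = 6·36 + 1 ≡ 1 (mod 36) and x^{36} = 1 for x ≠ 0 (Fermat). So φ⁻¹(4) = 4^31 mod 37.
Repeated squaring mod 37: 4^1 ≡ 4, 4^2 ≡ 4² = 16, 4^4 ≡ 16² = 256 ≡ 34, 4^8 ≡ 34² = 1156 ≡ 9, 4^16 ≡ 9² = 81 ≡ 7. Since 31 = 16 + 8 + 4 + 2 + 1, 4^31 ≡ 7·9·34·16·4: 7·9 = 63 ≡ 26, then 26·34 = 884 ≡ 33, then 33·16 = 528 ≡ 10, then 10·4 = 40 ≡ 3. So 4^31 ≡ 3 (mod 37).
Hence φ⁻¹(4) = 3.

3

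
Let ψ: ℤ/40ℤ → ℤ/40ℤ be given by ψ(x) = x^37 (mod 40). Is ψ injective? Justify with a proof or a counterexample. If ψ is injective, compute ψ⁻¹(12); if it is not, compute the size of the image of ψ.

ψ(0) = 0^37 = 0.
ψ(10): Repeated squaring mod 40: 10^1 ≡ 10, 10^2 ≡ 10² = 100 ≡ 20, 10^4 ≡ 20² = 400 ≡ 0, 10^8 ≡ 0² = 0, 10^16 ≡ 0² = 0, 10^32 ≡ 0² = 0. Since 37 = 32 + 4 + 1, 10^37 ≡ 0·0·10: 0·0 = 0, then 0·10 = 0. So 10^37 ≡ 0 (mod 40).
So ψ(0) = ψ(10) = 0 while 0 ≠ 10, thus ψ is not injective.
Since ψ is not injective, we determine |image(ψ)|. Computing x^37 mod 40 for each x (by repeated squaring, reducing mod 40 at every step), the values ψ(0), ψ(1), …, ψ(39) are: 0, 1, 32, 3, 24, 5, 16, 7, 8, 9, 0, 11, 32, 13, 24, 15, 16, 17, 8, 19, 0, 21, 32, 23, 24, 25, 16, 27, 8, 29, 0, 31, 32, 33, 24, 35, 16, 37, 8, 39.
The distinct values are {0, 1, 3, 5, 7, 8, 9, 11, 13, 15, 16, 17, 19, 21, 23, 24, 25, 27, 29, 31, 32, 33, 35, 37, 39}; there are 25 of them.

25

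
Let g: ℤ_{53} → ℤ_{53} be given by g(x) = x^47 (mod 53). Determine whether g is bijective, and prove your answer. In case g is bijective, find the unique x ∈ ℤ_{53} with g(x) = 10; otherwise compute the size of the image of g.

Since 53 is prime, the nonzero elements of ℤ_{53} form a cyclic group of order 52.
As gcd(47, 52) = 1, raising to the 47th power is a bijection on this group: if a^47 ≡ b^47 then (ab^{−1})^47 = 1, and the only element of order dividing gcd(47, 52) = 1 is 1, so a = b.
With g(0) = 0 this makes g injective on all of ℤ_{53}, hence bijective (finite equal-size domain and codomain). In particular g is bijective.
Since g is bijective, we find the preimage of 10. The inverse of x ↦ x^47 on (ℤ_{53})^× is x ↦ x^31, because 47·31 = 1457 = 28·52 + 1 ≡ 1 (mod 52) and x^{52} = 1 for x ≠ 0 (Fermat). So g⁻¹(10) = 10^31 mod 53.
Repeated squaring mod 53: 10^1 ≡ 10, 10^2 ≡ 10² = 100 ≡ 47, 10^4 ≡ 47² = 2209 ≡ 36, 10^8 ≡ 36² = 1296 ≡ 24, 10^16 ≡ 24² = 576 ≡ 46. Since 31 = 16 + 8 + 4 + 2 + 1, 10^31 ≡ 46·24·36·47·10: 46·24 = 1104 ≡ 44, then 44·36 = 1584 ≡ 47, then 47·47 = 2209 ≡ 36, then 36·10 = 360 ≡ 42. So 10^31 ≡ 42 (mod 53).
Hence g⁻¹(10) = 42.

42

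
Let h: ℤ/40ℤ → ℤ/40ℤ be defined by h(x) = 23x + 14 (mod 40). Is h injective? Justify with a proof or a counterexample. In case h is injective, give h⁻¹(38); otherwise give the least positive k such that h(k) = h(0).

8

Recall: h is injective if h(u) = h(v) implies u = v.
Suppose h(u) = h(v) in ℤ/40ℤ. Then 23u + 14 ≡ 23v + 14 (mod 40), thus 23(u − v) ≡ 0 (mod 40).
Since gcd(23, 40) = 1, 23 is invertible modulo 40, hence u − v ≡ 0 (mod 40), i.e. u = v.
Therefore h is injective.
We now compute 23⁻¹ mod 40 explicitly. Euclid's algorithm: 40 = 1·23 + 17, 23 = 1·17 + 6, 17 = 2·6 + 5, 6 = 1·5 + 1; back-substituting gives 1 = 7·23 − 4·40, so 23⁻¹ ≡ 7 (mod 40).
Since h is injective, we compute h⁻¹(38): solve 23x + 14 ≡ 38 (mod 40), i.e. 23x ≡ 24 (mod 40).
Multiplying by 23⁻¹ = 7 gives x ≡ 7·24 = 168 = 4·40 + 8 ≡ 8 (mod 40).
Check: h(8) = 23·8 + 14 = 198 = 4·40 + 38 ≡ 38 (mod 40).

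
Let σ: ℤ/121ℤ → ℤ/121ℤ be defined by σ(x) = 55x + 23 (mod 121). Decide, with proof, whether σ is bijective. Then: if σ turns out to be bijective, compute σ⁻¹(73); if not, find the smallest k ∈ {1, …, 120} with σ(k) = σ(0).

11

Recall that injectivity means: for all u, v in the domain, σ(u) = σ(v) implies u = v.
We have gcd(55, 121) = 11 > 1. Taking u = 0 and v = 11: σ(0) = 23 and σ(11) = 55·11 + 23 = 628 ≡ 23 (mod 121).
So σ(0) = σ(11) while 0 ≠ 11, therefore σ is not injective, hence not bijective.
Since σ is not bijective, we find the least positive k with σ(k) = σ(0): this means 55k ≡ 0 (mod 121), i.e. 121 ∣ 55k. Since gcd(55, 121) = 11, dividing through by 11 this holds exactly when 11 ∣ 5k, and as gcd(5, 11) = 1, exactly when 11 ∣ k.
The smallest positive such k is 11.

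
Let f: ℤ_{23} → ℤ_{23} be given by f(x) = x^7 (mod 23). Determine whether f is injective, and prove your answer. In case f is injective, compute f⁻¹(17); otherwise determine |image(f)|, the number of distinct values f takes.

Since 23 is prime, the nonzero elements of ℤ_{23} form a cyclic group of order 22.
As gcd(7, 22) = 1, raising to the 7th power is a bijection on this group: if a^7 ≡ b^7 then (ab^{−1})^7 = 1, and the only element of order dividing gcd(7, 22) = 1 is 1, so a = b.
With f(0) = 0 this makes f injective on all of ℤ_{23}, hence bijective (finite equal-size domain and codomain). In particular f is injective.
Since f is injective, we find the preimage of 17. The inverse of x ↦ x^7 on (ℤ_{23})^× is x ↦ x^19, because 7·19 = 133 = 6·22 + 1 ≡ 1 (mod 22) and x^{22} = 1 for x ≠ 0 (Fermat). So f⁻¹(17) = 17^19 mod 23.
Repeated squaring mod 23: 17^1 ≡ 17, 17^2 ≡ 17² = 289 ≡ 13, 17^4 ≡ 13² = 169 ≡ 8, 17^8 ≡ 8² = 64 ≡ 18, 17^16 ≡ 18² = 324 ≡ 2. Since 19 = 16 + 2 + 1, 17^19 ≡ 2·13·17: 2·13 = 26 ≡ 3, then 3·17 = 51 ≡ 5. So 17^19 ≡ 5 (mod 23).
Hence f⁻¹(17) = 5.

5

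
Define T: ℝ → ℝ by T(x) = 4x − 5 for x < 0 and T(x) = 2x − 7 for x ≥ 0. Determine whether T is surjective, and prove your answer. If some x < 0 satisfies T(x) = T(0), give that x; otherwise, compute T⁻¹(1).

-1/2

Both pieces are strictly increasing (slopes 4 and 2), so each is injective on its own interval.
The left piece maps (−∞, 0) onto (−∞, −5); the right piece maps [0, ∞) onto [−7, ∞).
The union (−∞, −5) ∪ [−7, ∞) covers ℝ, so T is surjective.
For the follow-up: the images overlap, so an x < 0 with T(x) = T(0) exists. T(0) = −7; solving 4x − 5 = −7 for x < 0 gives x = (−7 + 5)/4 = −1/2.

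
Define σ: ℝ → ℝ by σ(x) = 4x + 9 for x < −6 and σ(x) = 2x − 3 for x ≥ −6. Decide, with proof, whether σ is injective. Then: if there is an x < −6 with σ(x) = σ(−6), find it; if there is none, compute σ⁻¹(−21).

Both pieces are strictly increasing (slopes 4 and 2), so each is injective on its own interval.
The left piece maps (−∞, −6) onto (−∞, −15); the right piece maps [−6, ∞) onto [−15, ∞).
These images are disjoint, so no value is attained by both pieces. Hence σ is injective.
Because the two images are disjoint, no x < −6 has σ(x) = σ(−6), so we compute σ⁻¹(−21): −21 lies in (−∞, −15), so solve 4x + 9 = −21: x = (−21 − 9)/4 = −15/2.

-15/2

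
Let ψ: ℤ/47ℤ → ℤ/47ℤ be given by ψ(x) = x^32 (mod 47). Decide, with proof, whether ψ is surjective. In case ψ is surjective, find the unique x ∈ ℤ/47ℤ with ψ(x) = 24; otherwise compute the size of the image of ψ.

24

ψ(23): Repeated squaring mod 47: 23^1 ≡ 23, 23^2 ≡ 23² = 529 ≡ 12, 23^4 ≡ 12² = 144 ≡ 3, 23^8 ≡ 3² = 9, 23^16 ≡ 9² = 81 ≡ 34, 23^32 ≡ 34² = 1156 ≡ 28. So 23^32 ≡ 28 (mod 47).
ψ(24): Repeated squaring mod 47: 24^1 ≡ 24, 24^2 ≡ 24² = 576 ≡ 12, 24^4 ≡ 12² = 144 ≡ 3, 24^8 ≡ 3² = 9, 24^16 ≡ 9² = 81 ≡ 34, 24^32 ≡ 34² = 1156 ≡ 28. So 24^32 ≡ 28 (mod 47).
So ψ(23) = ψ(24) = 28 while 23 ≠ 24, thus ψ is not injective.
A non-injective map from the 47-element set ℤ/47ℤ to itself takes at most 46 distinct values, so it cannot be surjective. Thus ψ is not surjective.
Since ψ is not surjective, we determine |image(ψ)|. Computing x^32 mod 47 for each x (by repeated squaring, reducing mod 47 at every step), the values ψ(0), ψ(1), …, ψ(46) are: 0, 1, 42, 37, 25, 7, 3, 18, 16, 6, 12, 9, 32, 36, 4, 24, 14, 21, 17, 27, 34, 8, 2, 28, 28, 2, 8, 34, 27, 17, 21, 14, 24, 4, 36, 32, 9, 12, 6, 16, 18, 3, 7, 25, 37, 42, 1.
The distinct values are {0, 1, 2, 3, 4, 6, 7, 8, 9, 12, 14, 16, 17, 18, 21, 24, 25, 27, 28, 32, 34, 36, 37, 42}; there are 24 of them.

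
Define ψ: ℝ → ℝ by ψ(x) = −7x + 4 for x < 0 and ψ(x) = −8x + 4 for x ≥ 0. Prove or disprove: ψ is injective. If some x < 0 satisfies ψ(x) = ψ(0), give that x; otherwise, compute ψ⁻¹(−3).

Both pieces are strictly decreasing (slopes −7 and −8), so each is injective on its own interval.
The left piece maps (−∞, 0) onto (4, ∞); the right piece maps [0, ∞) onto (−∞, 4].
These images are disjoint, so no value is attained by both pieces. So ψ is injective.
Because the two images are disjoint, no x < 0 has ψ(x) = ψ(0), so we compute ψ⁻¹(−3): −3 lies in (−∞, 4], so solve −8x + 4 = −3: x = (−3 − 4)/(−8) = 7/8.

7/8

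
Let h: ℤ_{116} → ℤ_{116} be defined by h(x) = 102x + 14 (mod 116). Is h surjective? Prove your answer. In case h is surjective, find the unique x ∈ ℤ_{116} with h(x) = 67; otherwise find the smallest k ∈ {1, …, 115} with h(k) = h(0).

58

Recall: surjectivity means every element of the codomain has a preimage under h.
Since gcd(102, 116) = 2, we have 102x ≡ 0 (mod 2) for all x, so h(x) ≡ 0 (mod 2).
But 1 ≢ 0 (mod 2), so 1 ∈ ℤ_{116} has no preimage. So h is not surjective.
Since h is not surjective, we find the least positive k with h(k) = h(0): this means 102k ≡ 0 (mod 116), i.e. 116 ∣ 102k. Since gcd(102, 116) = 2, dividing through by 2 this holds exactly when 58 ∣ 51k, and as gcd(51, 58) = 1, exactly when 58 ∣ k.
The smallest positive such k is 58.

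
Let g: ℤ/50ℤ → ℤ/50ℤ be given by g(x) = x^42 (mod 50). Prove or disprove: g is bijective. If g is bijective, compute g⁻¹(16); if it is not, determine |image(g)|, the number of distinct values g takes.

g(0) = 0^42 = 0.
g(10): Repeated squaring mod 50: 10^1 ≡ 10, 10^2 ≡ 10² = 100 ≡ 0, 10^4 ≡ 0² = 0, 10^8 ≡ 0² = 0, 10^16 ≡ 0² = 0, 10^32 ≡ 0² = 0. Since 42 = 32 + 8 + 2, 10^42 ≡ 0·0·0: 0·0 = 0, then 0·0 = 0. So 10^42 ≡ 0 (mod 50).
So g(0) = g(10) = 0 while 0 ≠ 10, thus g is not injective, hence not bijective.
Since g is not bijective, we determine |image(g)|. Computing x^42 mod 50 for each x (by repeated squaring, reducing mod 50 at every step), the values g(0), g(1), …, g(49) are: 0, 1, 4, 9, 16, 25, 36, 49, 14, 31, 0, 21, 44, 19, 46, 25, 6, 39, 24, 11, 0, 41, 34, 29, 26, 25, 26, 29, 34, 41, 0, 11, 24, 39, 6, 25, 46, 19, 44, 21, 0, 31, 14, 49, 36, 25, 16, 9, 4, 1.
The distinct values are {0, 1, 4, 6, 9, 11, 14, 16, 19, 21, 24, 25, 26, 29, 31, 34, 36, 39, 41, 44, 46, 49}; there are 22 of them.

22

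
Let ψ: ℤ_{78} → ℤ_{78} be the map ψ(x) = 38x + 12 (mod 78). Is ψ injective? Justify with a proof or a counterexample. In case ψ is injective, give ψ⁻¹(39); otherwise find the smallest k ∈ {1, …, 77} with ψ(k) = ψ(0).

We have gcd(38, 78) = 2 > 1. Taking a = 0 and b = 39: ψ(0) = 12 and ψ(39) = 38·39 + 12 = 1494 ≡ 12 (mod 78).
So ψ(0) = ψ(39) while 0 ≠ 39, thus ψ is not injective.
Since ψ is not injective, we find the least positive k with ψ(k) = ψ(0): this means 38k ≡ 0 (mod 78), i.e. 78 ∣ 38k. Since gcd(38, 78) = 2, dividing through by 2 this holds exactly when 39 ∣ 19k, and as gcd(19, 39) = 1, exactly when 39 ∣ k.
The smallest positive such k is 39.

39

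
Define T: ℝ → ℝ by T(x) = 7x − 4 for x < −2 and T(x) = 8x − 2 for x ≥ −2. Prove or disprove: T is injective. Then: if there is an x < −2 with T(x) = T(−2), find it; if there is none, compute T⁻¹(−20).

-16/7

Both pieces are strictly increasing (slopes 7 and 8), so each is injective on its own interval.
The left piece maps (−∞, −2) onto (−∞, −18); the right piece maps [−2, ∞) onto [−18, ∞).
These images are disjoint, so no value is attained by both pieces. Therefore T is injective.
Because the two images are disjoint, no x < −2 has T(x) = T(−2), so we compute T⁻¹(−20): −20 lies in (−∞, −18), so solve 7x − 4 = −20: x = (−20 + 4)/7 = −16/7.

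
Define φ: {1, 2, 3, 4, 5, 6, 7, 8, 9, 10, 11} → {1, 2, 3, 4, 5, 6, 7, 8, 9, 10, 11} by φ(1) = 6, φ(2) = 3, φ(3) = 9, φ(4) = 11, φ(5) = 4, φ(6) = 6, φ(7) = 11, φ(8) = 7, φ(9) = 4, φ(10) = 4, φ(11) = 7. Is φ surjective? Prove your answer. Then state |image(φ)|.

No element maps to 1, so φ is not surjective.
The image of φ is {3, 4, 6, 7, 9, 11}, which has 6 elements.

6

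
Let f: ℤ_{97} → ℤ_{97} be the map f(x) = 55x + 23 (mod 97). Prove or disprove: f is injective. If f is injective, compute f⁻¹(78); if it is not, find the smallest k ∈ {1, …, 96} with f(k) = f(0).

If f(s) = f(t), then 55s ≡ 55t (mod 97). Because gcd(55, 97) = 1, we may cancel 55 to get s ≡ t (mod 97).
Therefore f is injective.
We now compute 55⁻¹ mod 97 explicitly. Euclid's algorithm: 97 = 1·55 + 42, 55 = 1·42 + 13, 42 = 3·13 + 3, 13 = 4·3 + 1; back-substituting gives 1 = 30·55 − 17·97, so 55⁻¹ ≡ 30 (mod 97).
Since f is injective, we find f⁻¹(78): we need 55x ≡ 78 − 23 ≡ 55 (mod 97). Using 55⁻¹ = 30: x ≡ 30·55 = 1650 = 17·97 + 1, so x = 1.
Check: f(1) = 55·1 + 23 = 78 ≡ 78 (mod 97).

1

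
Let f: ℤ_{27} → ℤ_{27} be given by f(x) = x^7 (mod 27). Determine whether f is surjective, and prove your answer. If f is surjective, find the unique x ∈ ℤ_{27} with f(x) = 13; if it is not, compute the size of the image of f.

19

f(0) = 0^7 = 0.
f(3): Repeated squaring mod 27: 3^1 ≡ 3, 3^2 ≡ 3² = 9, 3^4 ≡ 9² = 81 ≡ 0. Since 7 = 4 + 2 + 1, 3^7 ≡ 0·9·3: 0·9 = 0, then 0·3 = 0. So 3^7 ≡ 0 (mod 27).
So f(0) = f(3) = 0 while 0 ≠ 3, therefore f is not injective.
A non-injective map from the 27-element set ℤ_{27} to itself takes at most 26 distinct values, so it cannot be surjective. Therefore f is not surjective.
Since f is not surjective, we determine |image(f)|. Computing x^7 mod 27 for each x (by repeated squaring, reducing mod 27 at every step), the values f(0), f(1), …, f(26) are: 0, 1, 20, 0, 22, 14, 0, 16, 8, 0, 10, 2, 0, 4, 23, 0, 25, 17, 0, 19, 11, 0, 13, 5, 0, 7, 26.
The distinct values are {0, 1, 2, 4, 5, 7, 8, 10, 11, 13, 14, 16, 17, 19, 20, 22, 23, 25, 26}; there are 19 of them.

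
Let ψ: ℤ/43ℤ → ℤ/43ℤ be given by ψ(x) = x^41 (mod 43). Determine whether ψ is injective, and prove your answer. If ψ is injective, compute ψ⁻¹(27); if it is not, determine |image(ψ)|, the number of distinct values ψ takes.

Since 43 is prime, the nonzero elements of ℤ/43ℤ form a cyclic group of order 42.
As gcd(41, 42) = 1, raising to the 41st power is a bijection on this group: if s^41 ≡ t^41 then (st^{−1})^41 = 1, and the only element of order dividing gcd(41, 42) = 1 is 1, so s = t.
With ψ(0) = 0 this makes ψ injective on all of ℤ/43ℤ, hence bijective (finite equal-size domain and codomain). In particular ψ is injective.
Since ψ is injective, we find the preimage of 27. The inverse of x ↦ x^41 on (ℤ/43ℤ)^× is x ↦ x^41, because 41·41 = 1681 = 40·42 + 1 ≡ 1 (mod 42) and x^{42} = 1 for x ≠ 0 (Fermat). So ψ⁻¹(27) = 27^41 mod 43.
Repeated squaring mod 43: 27^1 ≡ 27, 27^2 ≡ 27² = 729 ≡ 41, 27^4 ≡ 41² = 1681 ≡ 4, 27^8 ≡ 4² = 16, 27^16 ≡ 16² = 256 ≡ 41, 27^32 ≡ 41² = 1681 ≡ 4. Since 41 = 32 + 8 + 1, 27^41 ≡ 4·16·27: 4·16 = 64 ≡ 21, then 21·27 = 567 ≡ 8. So 27^41 ≡ 8 (mod 43).
Hence ψ⁻¹(27) = 8.

8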